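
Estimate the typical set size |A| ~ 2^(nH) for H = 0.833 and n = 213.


log2|A_typical| = nH = 213 * 0.833 = 177.429, so |A_typical| ~ 2^177.429 = 2.579e+53

2.579e+53


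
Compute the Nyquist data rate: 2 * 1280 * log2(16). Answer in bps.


Rate = 2 * B * log2(M) = 2 * 1280 * 4.0 = 10240.0

10240.0 bps


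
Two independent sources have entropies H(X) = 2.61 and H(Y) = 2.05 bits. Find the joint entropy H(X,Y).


For independent variables, H(X,Y) = H(X) + H(Y) = 2.61 + 2.05 = 4.66

4.66 bits


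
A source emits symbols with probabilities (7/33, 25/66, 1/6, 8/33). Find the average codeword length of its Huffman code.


Huffman construction (repeatedly merge the two least-probable nodes; each merge adds 1 bit to every symbol beneath it): 1/6 + 7/33 = 25/66; 8/33 + 25/66 = 41/66; 25/66 + 41/66 = 1. Resulting codeword lengths (in the order the probabilities were given): (2, 2, 2, 2). L_avg = sum(p_i * l_i) = 7/33*2 + 25/66*2 + 1/6*2 + 8/33*2 = 2

2.0 bits


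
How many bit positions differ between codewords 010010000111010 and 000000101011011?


Count differing positions: . ^ . . ^ . ^ . ^ ^ . . . . ^ = 6 differences

6


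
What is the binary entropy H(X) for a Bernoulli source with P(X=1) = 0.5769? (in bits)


H = -p*log2(p) - (1-p)*log2(1-p). -0.5769*log2(0.5769) = 0.457832; -0.4231*log2(0.4231) = 0.525037. H = 0.457832 + 0.525037 = 0.9829

0.9829 bits


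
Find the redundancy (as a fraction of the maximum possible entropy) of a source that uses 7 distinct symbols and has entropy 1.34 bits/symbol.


H_max = log2(K) = log2(7) = 2.8074 bits/symbol. Redundancy = 1 - H/H_max = 1 - 1.34/2.8074 = 1 - 0.4773 = 0.5227

0.5227


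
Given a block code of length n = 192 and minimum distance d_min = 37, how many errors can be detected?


Detection capability = d_min - 1 = 37 - 1 = 36

36 errors


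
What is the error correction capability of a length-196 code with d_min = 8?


Correction capability = floor((d-1)/2) = floor((8-1)/2) = 3

3 errors


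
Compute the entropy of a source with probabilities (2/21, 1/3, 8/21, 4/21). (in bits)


H = -sum(p_i * log2(p_i)). Terms: -(2/21)*log2(2/21) = 0.323078; -(1/3)*log2(1/3) = 0.528321; -(8/21)*log2(8/21) = 0.530407; -(4/21)*log2(4/21) = 0.455680. H = 0.323078 + 0.528321 + 0.530407 + 0.455680 = 1.8375

1.8375 bits


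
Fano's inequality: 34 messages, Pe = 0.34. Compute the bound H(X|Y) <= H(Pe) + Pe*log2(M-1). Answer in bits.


H(Pe) = -Pe*log2(Pe) - (1-Pe)*log2(1-Pe) = -0.34*log2(0.34) - 0.66*log2(0.66) = 0.529174 + 0.395645 = 0.9248. Pe*log2(M-1) = 0.34*log2(33) = 1.715094. Bound = H(Pe) + Pe*log2(M-1) = 0.529174 + 0.395645 + 1.715094 = 2.6399

2.6399 bits


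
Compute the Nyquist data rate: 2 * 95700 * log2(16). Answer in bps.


Rate = 2 * B * log2(M) = 2 * 95700 * 4.0 = 765600.0

765600.0 bps


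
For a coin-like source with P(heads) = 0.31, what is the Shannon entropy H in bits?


H = -p*log2(p) - (1-p)*log2(1-p). -0.31*log2(0.31) = 0.523795; -0.69*log2(0.69) = 0.369379. H = 0.523795 + 0.369379 = 0.8932

0.8932 bits


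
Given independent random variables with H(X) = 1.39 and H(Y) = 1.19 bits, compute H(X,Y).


For independent variables, H(X,Y) = H(X) + H(Y) = 1.39 + 1.19 = 2.58

2.58 bits


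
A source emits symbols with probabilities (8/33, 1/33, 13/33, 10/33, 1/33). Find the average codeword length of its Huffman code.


Huffman construction (repeatedly merge the two least-probable nodes; each merge adds 1 bit to every symbol beneath it): 1/33 + 1/33 = 2/33; 2/33 + 8/33 = 10/33; 10/33 + 10/33 = 20/33; 13/33 + 20/33 = 1. Resulting codeword lengths (in the order the probabilities were given): (3, 4, 1, 2, 4). L_avg = sum(p_i * l_i) = 8/33*3 + 1/33*4 + 13/33*1 + 10/33*2 + 1/33*4 = 65/33 = 1.9697

1.9697 bits


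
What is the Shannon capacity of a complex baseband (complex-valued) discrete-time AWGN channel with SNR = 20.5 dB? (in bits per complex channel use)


SNR_linear = 10^(20.5/10) = 112.2018; C = log2(1 + SNR_linear) = log2(1 + 112.2018) = 6.8228

6.8228 bits/channel use


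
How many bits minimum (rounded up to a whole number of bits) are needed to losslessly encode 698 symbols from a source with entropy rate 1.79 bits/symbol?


Minimum bits >= n * H = 698 * 1.79 = 1249.42, rounded up to a whole number of bits = 1250

1250 bits


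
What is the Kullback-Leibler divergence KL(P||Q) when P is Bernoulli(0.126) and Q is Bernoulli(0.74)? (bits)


KL = p*log2(p/q) + (1-p)*log2((1-p)/(1-q)) = 0.126*log2(0.126/0.74) + 0.874*log2(0.874/0.26) = 1.2069

1.2069 bits


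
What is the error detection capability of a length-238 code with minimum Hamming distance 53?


Detection capability = d_min - 1 = 53 - 1 = 52

52 errors


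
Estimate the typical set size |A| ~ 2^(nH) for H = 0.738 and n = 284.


log2|A_typical| = nH = 284 * 0.738 = 209.592, so |A_typical| ~ 2^209.592 = 1.240e+63

1.240e+63


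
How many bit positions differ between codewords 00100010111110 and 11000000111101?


Count differing positions: ^ ^ ^ . . . ^ . . . . . ^ ^ = 6 differences

6


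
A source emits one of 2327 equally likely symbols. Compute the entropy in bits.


H = log2(n) = log2(2327) = 11.1843

11.1843 bits


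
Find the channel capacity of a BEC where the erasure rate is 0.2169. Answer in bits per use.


C = 1 - epsilon = 1 - 0.2169 = 0.7831

0.7831 bits


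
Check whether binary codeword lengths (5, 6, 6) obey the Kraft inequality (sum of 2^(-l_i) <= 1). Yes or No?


Kraft sum = sum(2^(-l_i)) = 0.0625, need <= 1. Result: satisfied (a binary prefix-free code with these lengths exists)

Yes


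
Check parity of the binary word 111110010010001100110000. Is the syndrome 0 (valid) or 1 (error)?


Syndrome = XOR of all bits = 1 XOR 1 XOR 1 XOR 1 XOR 1 XOR 0 XOR 0 XOR 1 XOR 0 XOR 0 XOR 1 XOR 0 XOR 0 XOR 0 XOR 1 XOR 1 XOR 0 XOR 0 XOR 1 XOR 1 XOR 0 XOR 0 XOR 0 XOR 0 = 1

1


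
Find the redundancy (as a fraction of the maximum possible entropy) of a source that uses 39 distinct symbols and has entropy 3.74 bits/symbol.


H_max = log2(K) = log2(39) = 5.2854 bits/symbol. Redundancy = 1 - H/H_max = 1 - 3.74/5.2854 = 1 - 0.7076 = 0.2924

0.2924


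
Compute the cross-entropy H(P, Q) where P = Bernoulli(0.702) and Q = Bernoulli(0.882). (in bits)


H(P,Q) = -p*log2(q) - (1-p)*log2(1-q). -0.702*log2(0.882) = 0.127167; -0.298*log2(0.118) = 0.918776. H(P,Q) = 0.127167 + 0.918776 = 1.0459

1.0459 bits


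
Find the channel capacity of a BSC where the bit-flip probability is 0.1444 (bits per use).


H(p) = -p*log2(p) - (1-p)*log2(1-p) = -0.1444*log2(0.1444) - 0.8556*log2(0.8556) = 0.403144 + 0.192503 = 0.5956. C = 1 - H(p) = 1 - 0.5956 = 0.4044

0.4044 bits


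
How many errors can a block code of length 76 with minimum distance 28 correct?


Correction capability = floor((d-1)/2) = floor((28-1)/2) = 13

13 errors


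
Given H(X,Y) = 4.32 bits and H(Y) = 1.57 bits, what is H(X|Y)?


H(X|Y) = H(X,Y) - H(Y) = 4.32 - 1.57 = 2.75

2.75 bits


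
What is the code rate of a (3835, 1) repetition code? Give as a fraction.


Rate = k/n = 1/3835

1/3835


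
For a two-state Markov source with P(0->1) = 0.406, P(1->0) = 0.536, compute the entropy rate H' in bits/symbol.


Stationary distribution: pi_0 = p10/(p01+p10) = 0.569, pi_1 = 0.431. Entropy rate H' = pi_0*H(p01) + pi_1*H(p10) = 0.569*0.9744 + 0.431*0.9963 = 0.9838

0.9838 bits/symbol


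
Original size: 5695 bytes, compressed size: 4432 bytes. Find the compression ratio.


Ratio = original / compressed = 5695 / 4432 = 1.285

1.285


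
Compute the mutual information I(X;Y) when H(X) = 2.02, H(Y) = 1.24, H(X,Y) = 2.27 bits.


I(X;Y) = H(X) + H(Y) - H(X,Y) = 2.02 + 1.24 - 2.27 = 0.99

0.99 bits


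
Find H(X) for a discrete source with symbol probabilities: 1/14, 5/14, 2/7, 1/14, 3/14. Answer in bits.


H = -sum(p_i * log2(p_i)). Terms: -(1/14)*log2(1/14) = 0.271954; -(5/14)*log2(5/14) = 0.530510; -(2/7)*log2(2/7) = 0.516387; -(1/14)*log2(1/14) = 0.271954; -(3/14)*log2(3/14) = 0.476227. H = 0.271954 + 0.530510 + 0.516387 + 0.271954 + 0.476227 = 2.067

2.067 bits


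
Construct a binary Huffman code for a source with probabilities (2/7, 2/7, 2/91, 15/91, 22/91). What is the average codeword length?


Huffman construction (repeatedly merge the two least-probable nodes; each merge adds 1 bit to every symbol beneath it): 2/91 + 15/91 = 17/91; 17/91 + 22/91 = 3/7; 2/7 + 2/7 = 4/7; 3/7 + 4/7 = 1. Resulting codeword lengths (in the order the probabilities were given): (2, 2, 3, 3, 2). L_avg = sum(p_i * l_i) = 2/7*2 + 2/7*2 + 2/91*3 + 15/91*3 + 22/91*2 = 199/91 = 2.1868

2.1868 bits


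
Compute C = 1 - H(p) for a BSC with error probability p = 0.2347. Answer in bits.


H(p) = -p*log2(p) - (1-p)*log2(1-p) = -0.2347*log2(0.2347) - 0.7653*log2(0.7653) = 0.490784 + 0.295331 = 0.7861. C = 1 - H(p) = 1 - 0.7861 = 0.2139

0.2139 bits


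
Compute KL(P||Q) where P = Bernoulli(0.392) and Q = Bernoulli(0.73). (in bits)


KL = p*log2(p/q) + (1-p)*log2((1-p)/(1-q)) = 0.392*log2(0.392/0.73) + 0.608*log2(0.608/0.27) = 0.3604

0.3604 bits


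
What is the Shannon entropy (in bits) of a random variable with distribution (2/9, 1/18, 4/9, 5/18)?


H = -sum(p_i * log2(p_i)). Terms: -(2/9)*log2(2/9) = 0.482206; -(1/18)*log2(1/18) = 0.231663; -(4/9)*log2(4/9) = 0.519967; -(5/18)*log2(5/18) = 0.513332. H = 0.482206 + 0.231663 + 0.519967 + 0.513332 = 1.7472

1.7472 bits


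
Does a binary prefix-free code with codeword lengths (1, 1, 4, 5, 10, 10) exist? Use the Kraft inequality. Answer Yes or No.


Kraft sum = sum(2^(-l_i)) = 1.0957, need <= 1. Result: violated (a binary prefix-free code with these lengths cannot exist)

No


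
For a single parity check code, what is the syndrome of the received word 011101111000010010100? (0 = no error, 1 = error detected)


Syndrome = XOR of all bits = 0 XOR 1 XOR 1 XOR 1 XOR 0 XOR 1 XOR 1 XOR 1 XOR 1 XOR 0 XOR 0 XOR 0 XOR 0 XOR 1 XOR 0 XOR 0 XOR 1 XOR 0 XOR 1 XOR 0 XOR 0 = 0

0


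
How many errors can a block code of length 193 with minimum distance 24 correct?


Correction capability = floor((d-1)/2) = floor((24-1)/2) = 11

11 errors


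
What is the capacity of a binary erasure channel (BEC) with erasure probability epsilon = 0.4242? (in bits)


C = 1 - epsilon = 1 - 0.4242 = 0.5758

0.5758 bits


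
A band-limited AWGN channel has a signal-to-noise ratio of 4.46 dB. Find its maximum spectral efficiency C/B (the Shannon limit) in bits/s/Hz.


SNR_linear = 10^(4.46/10) = 2.7925; C/B = log2(1 + SNR_linear) = log2(1 + 2.7925) = 1.9232

1.9232 bits/s/Hz


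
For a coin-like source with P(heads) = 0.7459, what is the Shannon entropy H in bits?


H = -p*log2(p) - (1-p)*log2(1-p). -0.7459*log2(0.7459) = 0.315475; -0.2541*log2(0.2541) = 0.502237. H = 0.315475 + 0.502237 = 0.8177

0.8177 bits


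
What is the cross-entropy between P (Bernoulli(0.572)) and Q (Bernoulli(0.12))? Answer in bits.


H(P,Q) = -p*log2(q) - (1-p)*log2(1-q). -0.572*log2(0.12) = 1.749687; -0.428*log2(0.88) = 0.078934. H(P,Q) = 1.749687 + 0.078934 = 1.8286

1.8286 bits


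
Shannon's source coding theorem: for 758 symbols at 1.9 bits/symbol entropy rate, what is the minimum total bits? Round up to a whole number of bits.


Minimum bits >= n * H = 758 * 1.9 = 1440.2, rounded up to a whole number of bits = 1441

1441 bits


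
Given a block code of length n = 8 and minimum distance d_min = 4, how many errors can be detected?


Detection capability = d_min - 1 = 4 - 1 = 3

3 errors


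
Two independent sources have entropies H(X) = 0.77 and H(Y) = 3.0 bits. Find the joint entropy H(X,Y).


For independent variables, H(X,Y) = H(X) + H(Y) = 0.77 + 3.0 = 3.77

3.77 bits


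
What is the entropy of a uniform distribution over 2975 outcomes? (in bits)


H = log2(n) = log2(2975) = 11.5387

11.5387 bits


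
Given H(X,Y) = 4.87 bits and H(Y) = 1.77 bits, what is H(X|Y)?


H(X|Y) = H(X,Y) - H(Y) = 4.87 - 1.77 = 3.1

3.1 bits


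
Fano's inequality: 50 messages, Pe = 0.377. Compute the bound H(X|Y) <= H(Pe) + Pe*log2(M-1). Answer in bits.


H(Pe) = -Pe*log2(Pe) - (1-Pe)*log2(1-Pe) = -0.377*log2(0.377) - 0.623*log2(0.623) = 0.530576 + 0.425320 = 0.9559. Pe*log2(M-1) = 0.377*log2(49) = 2.116746. Bound = H(Pe) + Pe*log2(M-1) = 0.530576 + 0.425320 + 2.116746 = 3.0726

3.0726 bits


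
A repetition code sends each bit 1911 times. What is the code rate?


Rate = k/n = 1/1911

1/1911


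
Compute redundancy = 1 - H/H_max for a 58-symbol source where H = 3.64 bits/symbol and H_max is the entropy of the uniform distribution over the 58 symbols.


H_max = log2(K) = log2(58) = 5.858 bits/symbol. Redundancy = 1 - H/H_max = 1 - 3.64/5.858 = 1 - 0.6214 = 0.3786

0.3786


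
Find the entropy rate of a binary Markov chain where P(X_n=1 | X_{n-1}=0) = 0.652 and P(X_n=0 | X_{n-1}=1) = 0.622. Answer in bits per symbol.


Stationary distribution: pi_0 = p10/(p01+p10) = 0.4882, pi_1 = 0.5118. Entropy rate H' = pi_0*H(p01) + pi_1*H(p10) = 0.4882*0.9323 + 0.5118*0.9566 = 0.9447

0.9447 bits/symbol


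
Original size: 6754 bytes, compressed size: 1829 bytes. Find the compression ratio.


Ratio = original / compressed = 6754 / 1829 = 3.6927

3.6927


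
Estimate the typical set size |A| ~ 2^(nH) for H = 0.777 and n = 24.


log2|A_typical| = nH = 24 * 0.777 = 18.648, so |A_typical| ~ 2^18.648 = 4.108e+05

4.108e+05


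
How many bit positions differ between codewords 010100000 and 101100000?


Count differing positions: ^ ^ ^ . . . . . . = 3 differences

3


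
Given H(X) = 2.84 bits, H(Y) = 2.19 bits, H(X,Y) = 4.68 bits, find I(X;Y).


I(X;Y) = H(X) + H(Y) - H(X,Y) = 2.84 + 2.19 - 4.68 = 0.35

0.35 bits


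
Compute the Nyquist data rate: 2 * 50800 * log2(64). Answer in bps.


Rate = 2 * B * log2(M) = 2 * 50800 * 6.0 = 609600.0

609600.0 bps


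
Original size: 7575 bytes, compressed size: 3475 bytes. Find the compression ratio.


Ratio = original / compressed = 7575 / 3475 = 2.1799

2.1799


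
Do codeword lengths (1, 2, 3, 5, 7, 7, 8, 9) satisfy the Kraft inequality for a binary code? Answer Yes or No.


Kraft sum = sum(2^(-l_i)) = 0.9277, need <= 1. Result: satisfied (a binary prefix-free code with these lengths exists)

Yes


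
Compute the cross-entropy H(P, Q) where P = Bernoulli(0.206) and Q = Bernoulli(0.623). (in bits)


H(P,Q) = -p*log2(q) - (1-p)*log2(1-q). -0.206*log2(0.623) = 0.140635; -0.794*log2(0.377) = 1.117447. H(P,Q) = 0.140635 + 1.117447 = 1.2581

1.2581 bits


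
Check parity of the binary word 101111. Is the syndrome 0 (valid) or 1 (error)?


Syndrome = XOR of all bits = 1 XOR 0 XOR 1 XOR 1 XOR 1 XOR 1 = 1

1


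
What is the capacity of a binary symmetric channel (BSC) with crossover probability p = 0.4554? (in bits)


H(p) = -p*log2(p) - (1-p)*log2(1-p) = -0.4554*log2(0.4554) - 0.5446*log2(0.5446) = 0.516785 + 0.477468 = 0.9943. C = 1 - H(p) = 1 - 0.9943 = 0.0057

0.0057 bits


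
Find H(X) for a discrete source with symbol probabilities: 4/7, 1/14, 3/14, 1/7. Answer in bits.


H = -sum(p_i * log2(p_i)). Terms: -(4/7)*log2(4/7) = 0.461346; -(1/14)*log2(1/14) = 0.271954; -(3/14)*log2(3/14) = 0.476227; -(1/7)*log2(1/7) = 0.401051. H = 0.461346 + 0.271954 + 0.476227 + 0.401051 = 1.6106

1.6106 bits


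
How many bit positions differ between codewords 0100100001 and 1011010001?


Count differing positions: ^ ^ ^ ^ ^ ^ . . . . = 6 differences

6


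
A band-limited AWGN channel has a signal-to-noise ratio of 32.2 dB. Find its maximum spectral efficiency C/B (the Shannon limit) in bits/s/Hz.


SNR_linear = 10^(32.2/10) = 1659.5869; C/B = log2(1 + SNR_linear) = log2(1 + 1659.5869) = 10.6975

10.6975 bits/s/Hz


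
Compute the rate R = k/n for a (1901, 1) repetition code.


Rate = k/n = 1/1901

1/1901


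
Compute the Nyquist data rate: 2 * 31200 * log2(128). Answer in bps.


Rate = 2 * B * log2(M) = 2 * 31200 * 7.0 = 436800.0

436800.0 bps


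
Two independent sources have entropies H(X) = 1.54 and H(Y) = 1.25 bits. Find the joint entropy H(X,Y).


For independent variables, H(X,Y) = H(X) + H(Y) = 1.54 + 1.25 = 2.79

2.79 bits


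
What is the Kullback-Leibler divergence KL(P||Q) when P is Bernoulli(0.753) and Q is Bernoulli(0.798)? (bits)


KL = p*log2(p/q) + (1-p)*log2((1-p)/(1-q)) = 0.753*log2(0.753/0.798) + 0.247*log2(0.247/0.202) = 0.0086

0.0086 bits


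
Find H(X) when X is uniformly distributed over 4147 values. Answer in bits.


H = log2(n) = log2(4147) = 12.0179

12.0179 bits


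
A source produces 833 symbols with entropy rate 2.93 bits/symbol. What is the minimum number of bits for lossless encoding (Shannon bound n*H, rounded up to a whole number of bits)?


Minimum bits >= n * H = 833 * 2.93 = 2440.69, rounded up to a whole number of bits = 2441

2441 bits


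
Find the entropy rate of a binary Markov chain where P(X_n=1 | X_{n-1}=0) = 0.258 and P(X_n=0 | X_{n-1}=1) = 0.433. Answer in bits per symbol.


Stationary distribution: pi_0 = p10/(p01+p10) = 0.6266, pi_1 = 0.3734. Entropy rate H' = pi_0*H(p01) + pi_1*H(p10) = 0.6266*0.8237 + 0.3734*0.987 = 0.8847

0.8847 bits/symbol


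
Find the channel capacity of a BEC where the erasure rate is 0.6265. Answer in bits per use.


C = 1 - epsilon = 1 - 0.6265 = 0.3735

0.3735 bits


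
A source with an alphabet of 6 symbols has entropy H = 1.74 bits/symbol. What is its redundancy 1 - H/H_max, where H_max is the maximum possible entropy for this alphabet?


H_max = log2(K) = log2(6) = 2.585 bits/symbol. Redundancy = 1 - H/H_max = 1 - 1.74/2.585 = 1 - 0.6731 = 0.3269

0.3269


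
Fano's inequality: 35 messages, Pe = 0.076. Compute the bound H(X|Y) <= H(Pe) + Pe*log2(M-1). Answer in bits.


H(Pe) = -Pe*log2(Pe) - (1-Pe)*log2(1-Pe) = -0.076*log2(0.076) - 0.924*log2(0.924) = 0.282557 + 0.105369 = 0.3879. Pe*log2(M-1) = 0.076*log2(34) = 0.386647. Bound = H(Pe) + Pe*log2(M-1) = 0.282557 + 0.105369 + 0.386647 = 0.7746

0.7746 bits


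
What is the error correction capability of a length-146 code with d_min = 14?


Correction capability = floor((d-1)/2) = floor((14-1)/2) = 6

6 errors


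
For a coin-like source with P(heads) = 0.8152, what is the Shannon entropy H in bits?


H = -p*log2(p) - (1-p)*log2(1-p). -0.8152*log2(0.8152) = 0.240300; -0.1848*log2(0.1848) = 0.450166. H = 0.240300 + 0.450166 = 0.6905

0.6905 bits


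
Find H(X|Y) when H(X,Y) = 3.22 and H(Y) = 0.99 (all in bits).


H(X|Y) = H(X,Y) - H(Y) = 3.22 - 0.99 = 2.23

2.23 bits


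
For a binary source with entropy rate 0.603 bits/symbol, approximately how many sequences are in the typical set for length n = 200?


log2|A_typical| = nH = 200 * 0.603 = 120.6, so |A_typical| ~ 2^120.6 = 2.015e+36

2.015e+36


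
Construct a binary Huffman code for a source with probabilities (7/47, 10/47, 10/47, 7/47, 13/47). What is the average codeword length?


Huffman construction (repeatedly merge the two least-probable nodes; each merge adds 1 bit to every symbol beneath it): 7/47 + 7/47 = 14/47; 10/47 + 10/47 = 20/47; 13/47 + 14/47 = 27/47; 20/47 + 27/47 = 1. Resulting codeword lengths (in the order the probabilities were given): (3, 2, 2, 3, 2). L_avg = sum(p_i * l_i) = 7/47*3 + 10/47*2 + 10/47*2 + 7/47*3 + 13/47*2 = 108/47 = 2.2979

2.2979 bits


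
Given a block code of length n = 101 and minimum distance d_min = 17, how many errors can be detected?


Detection capability = d_min - 1 = 17 - 1 = 16

16 errors


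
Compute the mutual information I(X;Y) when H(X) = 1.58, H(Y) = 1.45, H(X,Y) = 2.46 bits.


I(X;Y) = H(X) + H(Y) - H(X,Y) = 1.58 + 1.45 - 2.46 = 0.57

0.57 bits


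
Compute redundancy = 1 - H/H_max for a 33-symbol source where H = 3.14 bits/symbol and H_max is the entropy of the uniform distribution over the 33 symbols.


H_max = log2(K) = log2(33) = 5.0444 bits/symbol. Redundancy = 1 - H/H_max = 1 - 3.14/5.0444 = 1 - 0.6225 = 0.3775

0.3775


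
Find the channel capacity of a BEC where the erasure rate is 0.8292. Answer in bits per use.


C = 1 - epsilon = 1 - 0.8292 = 0.1708

0.1708 bits


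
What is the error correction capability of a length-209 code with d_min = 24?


Correction capability = floor((d-1)/2) = floor((24-1)/2) = 11

11 errors


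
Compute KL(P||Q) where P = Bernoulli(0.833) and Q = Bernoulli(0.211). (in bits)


KL = p*log2(p/q) + (1-p)*log2((1-p)/(1-q)) = 0.833*log2(0.833/0.211) + 0.167*log2(0.167/0.789) = 1.2761

1.2761 bits


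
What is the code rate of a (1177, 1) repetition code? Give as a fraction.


Rate = k/n = 1/1177

1/1177


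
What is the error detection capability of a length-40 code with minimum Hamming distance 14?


Detection capability = d_min - 1 = 14 - 1 = 13

13 errors


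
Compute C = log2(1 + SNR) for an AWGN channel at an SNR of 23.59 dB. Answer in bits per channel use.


SNR_linear = 10^(23.59/10) = 228.5599; C = log2(1 + SNR_linear) = log2(1 + 228.5599) = 7.8427

7.8427 bits/channel use


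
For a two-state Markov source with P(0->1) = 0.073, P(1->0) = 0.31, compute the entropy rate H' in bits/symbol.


Stationary distribution: pi_0 = p10/(p01+p10) = 0.8094, pi_1 = 0.1906. Entropy rate H' = pi_0*H(p01) + pi_1*H(p10) = 0.8094*0.377 + 0.1906*0.8932 = 0.4754

0.4754 bits/symbol


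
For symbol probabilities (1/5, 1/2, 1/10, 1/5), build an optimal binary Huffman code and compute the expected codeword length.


Huffman construction (repeatedly merge the two least-probable nodes; each merge adds 1 bit to every symbol beneath it): 1/10 + 1/5 = 3/10; 1/5 + 3/10 = 1/2; 1/2 + 1/2 = 1. Resulting codeword lengths (in the order the probabilities were given): (3, 1, 3, 2). L_avg = sum(p_i * l_i) = 1/5*3 + 1/2*1 + 1/10*3 + 1/5*2 = 9/5 = 1.8

1.8 bits


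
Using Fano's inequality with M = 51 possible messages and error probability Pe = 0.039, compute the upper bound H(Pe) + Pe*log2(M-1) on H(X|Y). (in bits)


H(Pe) = -Pe*log2(Pe) - (1-Pe)*log2(1-Pe) = -0.039*log2(0.039) - 0.961*log2(0.961) = 0.182535 + 0.055153 = 0.2377. Pe*log2(M-1) = 0.039*log2(50) = 0.220110. Bound = H(Pe) + Pe*log2(M-1) = 0.182535 + 0.055153 + 0.220110 = 0.4578

0.4578 bits


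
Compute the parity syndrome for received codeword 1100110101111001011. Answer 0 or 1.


Syndrome = XOR of all bits = 1 XOR 1 XOR 0 XOR 0 XOR 1 XOR 1 XOR 0 XOR 1 XOR 0 XOR 1 XOR 1 XOR 1 XOR 1 XOR 0 XOR 0 XOR 1 XOR 0 XOR 1 XOR 1 = 0

0


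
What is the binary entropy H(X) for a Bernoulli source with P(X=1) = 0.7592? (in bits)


H = -p*log2(p) - (1-p)*log2(1-p). -0.7592*log2(0.7592) = 0.301743; -0.2408*log2(0.2408) = 0.494626. H = 0.301743 + 0.494626 = 0.7964

0.7964 bits


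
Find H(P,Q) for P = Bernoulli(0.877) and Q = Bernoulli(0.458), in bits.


H(P,Q) = -p*log2(q) - (1-p)*log2(1-q). -0.877*log2(0.458) = 0.988011; -0.123*log2(0.542) = 0.108687. H(P,Q) = 0.988011 + 0.108687 = 1.0967

1.0967 bits


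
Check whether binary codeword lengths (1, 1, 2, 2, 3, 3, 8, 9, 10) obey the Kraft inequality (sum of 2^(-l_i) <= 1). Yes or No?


Kraft sum = sum(2^(-l_i)) = 1.7568, need <= 1. Result: violated (a binary prefix-free code with these lengths cannot exist)

No


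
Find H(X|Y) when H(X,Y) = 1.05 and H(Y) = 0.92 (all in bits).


H(X|Y) = H(X,Y) - H(Y) = 1.05 - 0.92 = 0.13

0.13 bits


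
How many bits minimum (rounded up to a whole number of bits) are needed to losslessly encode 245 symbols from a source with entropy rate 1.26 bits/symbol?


Minimum bits >= n * H = 245 * 1.26 = 308.7, rounded up to a whole number of bits = 309

309 bits


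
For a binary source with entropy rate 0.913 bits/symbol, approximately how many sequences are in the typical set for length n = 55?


log2|A_typical| = nH = 55 * 0.913 = 50.215, so |A_typical| ~ 2^50.215 = 1.307e+15

1.307e+15


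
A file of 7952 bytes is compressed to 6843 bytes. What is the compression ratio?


Ratio = original / compressed = 7952 / 6843 = 1.1621

1.1621


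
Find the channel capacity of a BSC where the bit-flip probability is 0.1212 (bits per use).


H(p) = -p*log2(p) - (1-p)*log2(1-p) = -0.1212*log2(0.1212) - 0.8788*log2(0.8788) = 0.368998 + 0.163802 = 0.5328. C = 1 - H(p) = 1 - 0.5328 = 0.4672

0.4672 bits


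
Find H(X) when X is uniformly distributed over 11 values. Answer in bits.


H = log2(n) = log2(11) = 3.4594

3.4594 bits


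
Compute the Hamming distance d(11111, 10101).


Count differing positions: . ^ . ^ . = 2 differences

2


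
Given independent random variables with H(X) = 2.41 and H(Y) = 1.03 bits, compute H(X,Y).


For independent variables, H(X,Y) = H(X) + H(Y) = 2.41 + 1.03 = 3.44

3.44 bits


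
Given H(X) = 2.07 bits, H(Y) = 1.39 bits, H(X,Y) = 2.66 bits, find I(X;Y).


I(X;Y) = H(X) + H(Y) - H(X,Y) = 2.07 + 1.39 - 2.66 = 0.8

0.8 bits


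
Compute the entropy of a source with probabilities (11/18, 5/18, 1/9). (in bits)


H = -sum(p_i * log2(p_i)). Terms: -(11/18)*log2(11/18) = 0.434190; -(5/18)*log2(5/18) = 0.513332; -(1/9)*log2(1/9) = 0.352214. H = 0.434190 + 0.513332 + 0.352214 = 1.2997

1.2997 bits


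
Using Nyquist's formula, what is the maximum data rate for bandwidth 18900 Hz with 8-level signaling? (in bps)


Rate = 2 * B * log2(M) = 2 * 18900 * 3.0 = 113400.0

113400.0 bps


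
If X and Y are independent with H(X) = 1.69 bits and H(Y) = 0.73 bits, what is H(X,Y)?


For independent variables, H(X,Y) = H(X) + H(Y) = 1.69 + 0.73 = 2.42

2.42 bits


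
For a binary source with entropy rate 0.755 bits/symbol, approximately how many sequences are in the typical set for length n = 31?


log2|A_typical| = nH = 31 * 0.755 = 23.405, so |A_typical| ~ 2^23.405 = 1.111e+07

1.111e+07


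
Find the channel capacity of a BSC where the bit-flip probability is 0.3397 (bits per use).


H(p) = -p*log2(p) - (1-p)*log2(1-p) = -0.3397*log2(0.3397) - 0.6603*log2(0.6603) = 0.529139 + 0.395392 = 0.9245. C = 1 - H(p) = 1 - 0.9245 = 0.0755

0.0755 bits


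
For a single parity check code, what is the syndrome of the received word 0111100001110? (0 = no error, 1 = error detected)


Syndrome = XOR of all bits = 0 XOR 1 XOR 1 XOR 1 XOR 1 XOR 0 XOR 0 XOR 0 XOR 0 XOR 1 XOR 1 XOR 1 XOR 0 = 1

1


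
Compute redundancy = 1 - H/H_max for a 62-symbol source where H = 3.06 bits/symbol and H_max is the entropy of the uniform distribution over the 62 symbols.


H_max = log2(K) = log2(62) = 5.9542 bits/symbol. Redundancy = 1 - H/H_max = 1 - 3.06/5.9542 = 1 - 0.5139 = 0.4861

0.4861


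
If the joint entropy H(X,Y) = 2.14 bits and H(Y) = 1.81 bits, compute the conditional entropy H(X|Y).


H(X|Y) = H(X,Y) - H(Y) = 2.14 - 1.81 = 0.33

0.33 bits


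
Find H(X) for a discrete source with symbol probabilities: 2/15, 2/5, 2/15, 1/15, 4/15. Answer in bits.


H = -sum(p_i * log2(p_i)). Terms: -(2/15)*log2(2/15) = 0.387585; -(2/5)*log2(2/5) = 0.528771; -(2/15)*log2(2/15) = 0.387585; -(1/15)*log2(1/15) = 0.260459; -(4/15)*log2(4/15) = 0.508504. H = 0.387585 + 0.528771 + 0.387585 + 0.260459 + 0.508504 = 2.0729

2.0729 bits


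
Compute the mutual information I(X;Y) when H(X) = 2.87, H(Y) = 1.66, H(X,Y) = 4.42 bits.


I(X;Y) = H(X) + H(Y) - H(X,Y) = 2.87 + 1.66 - 4.42 = 0.11

0.11 bits


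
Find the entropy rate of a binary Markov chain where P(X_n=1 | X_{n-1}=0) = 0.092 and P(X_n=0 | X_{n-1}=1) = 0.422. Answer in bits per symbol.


Stationary distribution: pi_0 = p10/(p01+p10) = 0.821, pi_1 = 0.179. Entropy rate H' = pi_0*H(p01) + pi_1*H(p10) = 0.821*0.4431 + 0.179*0.9824 = 0.5396

0.5396 bits/symbol


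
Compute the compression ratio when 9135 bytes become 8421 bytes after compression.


Ratio = original / compressed = 9135 / 8421 = 1.0848

1.0848


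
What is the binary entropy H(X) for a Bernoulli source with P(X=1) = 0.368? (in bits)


H = -p*log2(p) - (1-p)*log2(1-p). -0.368*log2(0.368) = 0.530738; -0.632*log2(0.632) = 0.418386. H = 0.530738 + 0.418386 = 0.9491

0.9491 bits


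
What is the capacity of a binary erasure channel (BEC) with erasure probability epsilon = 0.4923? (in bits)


C = 1 - epsilon = 1 - 0.4923 = 0.5077

0.5077 bits


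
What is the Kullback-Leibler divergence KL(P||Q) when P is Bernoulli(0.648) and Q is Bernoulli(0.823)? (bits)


KL = p*log2(p/q) + (1-p)*log2((1-p)/(1-q)) = 0.648*log2(0.648/0.823) + 0.352*log2(0.352/0.177) = 0.1256

0.1256 bits


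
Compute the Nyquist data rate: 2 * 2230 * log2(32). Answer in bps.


Rate = 2 * B * log2(M) = 2 * 2230 * 5.0 = 22300.0

22300.0 bps


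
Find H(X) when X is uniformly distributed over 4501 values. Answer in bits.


H = log2(n) = log2(4501) = 12.136

12.136 bits


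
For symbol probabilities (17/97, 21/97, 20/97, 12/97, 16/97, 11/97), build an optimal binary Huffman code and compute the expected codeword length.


Huffman construction (repeatedly merge the two least-probable nodes; each merge adds 1 bit to every symbol beneath it): 11/97 + 12/97 = 23/97; 16/97 + 17/97 = 33/97; 20/97 + 21/97 = 41/97; 23/97 + 33/97 = 56/97; 41/97 + 56/97 = 1. Resulting codeword lengths (in the order the probabilities were given): (3, 2, 2, 3, 3, 3). L_avg = sum(p_i * l_i) = 17/97*3 + 21/97*2 + 20/97*2 + 12/97*3 + 16/97*3 + 11/97*3 = 250/97 = 2.5773

2.5773 bits


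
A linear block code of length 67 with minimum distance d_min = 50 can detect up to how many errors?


Detection capability = d_min - 1 = 50 - 1 = 49

49 errors


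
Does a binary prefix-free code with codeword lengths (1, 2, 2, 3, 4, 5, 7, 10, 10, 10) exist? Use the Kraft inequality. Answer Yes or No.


Kraft sum = sum(2^(-l_i)) = 1.2295, need <= 1. Result: violated (a binary prefix-free code with these lengths cannot exist)

No


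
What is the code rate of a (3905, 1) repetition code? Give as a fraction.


Rate = k/n = 1/3905

1/3905


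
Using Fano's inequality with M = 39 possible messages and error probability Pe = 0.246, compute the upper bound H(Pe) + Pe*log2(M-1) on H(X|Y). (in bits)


H(Pe) = -Pe*log2(Pe) - (1-Pe)*log2(1-Pe) = -0.246*log2(0.246) - 0.754*log2(0.754) = 0.497724 + 0.307152 = 0.8049. Pe*log2(M-1) = 0.246*log2(38) = 1.290990. Bound = H(Pe) + Pe*log2(M-1) = 0.497724 + 0.307152 + 1.290990 = 2.0959

2.0959 bits


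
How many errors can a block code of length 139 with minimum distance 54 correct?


Correction capability = floor((d-1)/2) = floor((54-1)/2) = 26

26 errors


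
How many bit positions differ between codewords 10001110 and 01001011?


Count differing positions: ^ ^ . . . ^ . ^ = 4 differences

4


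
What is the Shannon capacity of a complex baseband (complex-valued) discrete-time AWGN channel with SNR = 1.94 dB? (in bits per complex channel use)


SNR_linear = 10^(1.94/10) = 1.5631; C = log2(1 + SNR_linear) = log2(1 + 1.5631) = 1.3579

1.3579 bits/channel use


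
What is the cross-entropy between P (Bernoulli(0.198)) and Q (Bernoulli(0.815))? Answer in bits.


H(P,Q) = -p*log2(q) - (1-p)*log2(1-q). -0.198*log2(0.815) = 0.058435; -0.802*log2(0.185) = 1.952391. H(P,Q) = 0.058435 + 1.952391 = 2.0108

2.0108 bits


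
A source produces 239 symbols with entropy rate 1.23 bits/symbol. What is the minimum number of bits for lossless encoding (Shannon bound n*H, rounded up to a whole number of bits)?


Minimum bits >= n * H = 239 * 1.23 = 293.97, rounded up to a whole number of bits = 294

294 bits


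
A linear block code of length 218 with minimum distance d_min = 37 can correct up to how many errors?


Correction capability = floor((d-1)/2) = floor((37-1)/2) = 18

18 errors


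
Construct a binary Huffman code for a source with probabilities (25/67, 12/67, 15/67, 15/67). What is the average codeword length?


Huffman construction (repeatedly merge the two least-probable nodes; each merge adds 1 bit to every symbol beneath it): 12/67 + 15/67 = 27/67; 15/67 + 25/67 = 40/67; 27/67 + 40/67 = 1. Resulting codeword lengths (in the order the probabilities were given): (2, 2, 2, 2). L_avg = sum(p_i * l_i) = 25/67*2 + 12/67*2 + 15/67*2 + 15/67*2 = 2

2.0 bits


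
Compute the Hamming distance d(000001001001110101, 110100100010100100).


Count differing positions: ^ ^ . ^ . ^ ^ . ^ . ^ ^ . ^ . . . ^ = 10 differences

10


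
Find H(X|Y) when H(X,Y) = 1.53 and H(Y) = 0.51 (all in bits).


H(X|Y) = H(X,Y) - H(Y) = 1.53 - 0.51 = 1.02

1.02 bits


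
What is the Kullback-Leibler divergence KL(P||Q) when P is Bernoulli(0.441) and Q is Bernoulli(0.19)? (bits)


KL = p*log2(p/q) + (1-p)*log2((1-p)/(1-q)) = 0.441*log2(0.441/0.19) + 0.559*log2(0.559/0.81) = 0.2366

0.2366 bits


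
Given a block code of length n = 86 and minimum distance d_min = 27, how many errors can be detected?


Detection capability = d_min - 1 = 27 - 1 = 26

26 errors


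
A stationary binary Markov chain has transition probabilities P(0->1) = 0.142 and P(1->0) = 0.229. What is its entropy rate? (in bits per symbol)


Stationary distribution: pi_0 = p10/(p01+p10) = 0.6173, pi_1 = 0.3827. Entropy rate H' = pi_0*H(p01) + pi_1*H(p10) = 0.6173*0.5895 + 0.3827*0.7763 = 0.661

0.661 bits/symbol


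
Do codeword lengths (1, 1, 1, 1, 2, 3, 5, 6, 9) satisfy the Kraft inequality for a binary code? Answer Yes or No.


Kraft sum = sum(2^(-l_i)) = 2.4238, need <= 1. Result: violated (a binary prefix-free code with these lengths cannot exist)

No


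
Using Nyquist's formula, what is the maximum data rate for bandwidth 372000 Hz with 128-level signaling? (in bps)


Rate = 2 * B * log2(M) = 2 * 372000 * 7.0 = 5208000.0

5208000.0 bps


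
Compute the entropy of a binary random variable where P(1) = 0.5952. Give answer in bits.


H = -p*log2(p) - (1-p)*log2(1-p). -0.5952*log2(0.5952) = 0.445539; -0.4048*log2(0.4048) = 0.528150. H = 0.445539 + 0.528150 = 0.9737

0.9737 bits


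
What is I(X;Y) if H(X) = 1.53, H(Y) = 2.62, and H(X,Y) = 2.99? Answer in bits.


I(X;Y) = H(X) + H(Y) - H(X,Y) = 1.53 + 2.62 - 2.99 = 1.16

1.16 bits


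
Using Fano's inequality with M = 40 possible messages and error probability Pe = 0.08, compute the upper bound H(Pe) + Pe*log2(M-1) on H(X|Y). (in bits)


H(Pe) = -Pe*log2(Pe) - (1-Pe)*log2(1-Pe) = -0.08*log2(0.08) - 0.92*log2(0.92) = 0.291508 + 0.110671 = 0.4022. Pe*log2(M-1) = 0.08*log2(39) = 0.422832. Bound = H(Pe) + Pe*log2(M-1) = 0.291508 + 0.110671 + 0.422832 = 0.825

0.825 bits


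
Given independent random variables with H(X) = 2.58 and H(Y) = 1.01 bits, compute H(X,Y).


For independent variables, H(X,Y) = H(X) + H(Y) = 2.58 + 1.01 = 3.59

3.59 bits


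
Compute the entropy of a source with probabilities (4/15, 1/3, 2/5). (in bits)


H = -sum(p_i * log2(p_i)). Terms: -(4/15)*log2(4/15) = 0.508504; -(1/3)*log2(1/3) = 0.528321; -(2/5)*log2(2/5) = 0.528771. H = 0.508504 + 0.528321 + 0.528771 = 1.5656

1.5656 bits


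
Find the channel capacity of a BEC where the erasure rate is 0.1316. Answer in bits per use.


C = 1 - epsilon = 1 - 0.1316 = 0.8684

0.8684 bits


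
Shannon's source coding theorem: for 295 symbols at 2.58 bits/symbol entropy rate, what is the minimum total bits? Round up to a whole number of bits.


Minimum bits >= n * H = 295 * 2.58 = 761.1, rounded up to a whole number of bits = 762

762 bits


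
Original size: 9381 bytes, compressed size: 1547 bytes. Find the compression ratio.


Ratio = original / compressed = 9381 / 1547 = 6.064

6.064


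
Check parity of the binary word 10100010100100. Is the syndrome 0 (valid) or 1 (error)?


Syndrome = XOR of all bits = 1 XOR 0 XOR 1 XOR 0 XOR 0 XOR 0 XOR 1 XOR 0 XOR 1 XOR 0 XOR 0 XOR 1 XOR 0 XOR 0 = 1

1


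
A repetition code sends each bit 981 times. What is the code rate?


Rate = k/n = 1/981

1/981


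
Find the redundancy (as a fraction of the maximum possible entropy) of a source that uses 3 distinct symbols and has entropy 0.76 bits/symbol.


H_max = log2(K) = log2(3) = 1.585 bits/symbol. Redundancy = 1 - H/H_max = 1 - 0.76/1.585 = 1 - 0.4795 = 0.5205

0.5205


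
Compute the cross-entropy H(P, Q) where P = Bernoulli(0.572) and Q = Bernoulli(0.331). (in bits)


H(P,Q) = -p*log2(q) - (1-p)*log2(1-q). -0.572*log2(0.331) = 0.912395; -0.428*log2(0.669) = 0.248207. H(P,Q) = 0.912395 + 0.248207 = 1.1606

1.1606 bits


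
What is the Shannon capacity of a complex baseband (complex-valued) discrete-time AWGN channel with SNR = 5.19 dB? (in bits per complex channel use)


SNR_linear = 10^(5.19/10) = 3.3037; C = log2(1 + SNR_linear) = log2(1 + 3.3037) = 2.1056

2.1056 bits/channel use


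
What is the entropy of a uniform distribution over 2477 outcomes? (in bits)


H = log2(n) = log2(2477) = 11.2744

11.2744 bits


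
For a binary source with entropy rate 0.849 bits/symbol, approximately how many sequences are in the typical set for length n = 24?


log2|A_typical| = nH = 24 * 0.849 = 20.376, so |A_typical| ~ 2^20.376 = 1.361e+06

1.361e+06


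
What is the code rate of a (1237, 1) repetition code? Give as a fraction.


Rate = k/n = 1/1237

1/1237


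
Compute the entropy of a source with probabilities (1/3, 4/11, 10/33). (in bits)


H = -sum(p_i * log2(p_i)). Terms: -(1/3)*log2(1/3) = 0.528321; -(4/11)*log2(4/11) = 0.530702; -(10/33)*log2(10/33) = 0.521959. H = 0.528321 + 0.530702 + 0.521959 = 1.581

1.581 bits


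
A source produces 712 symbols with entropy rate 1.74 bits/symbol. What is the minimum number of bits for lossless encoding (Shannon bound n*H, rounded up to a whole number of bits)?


Minimum bits >= n * H = 712 * 1.74 = 1238.88, rounded up to a whole number of bits = 1239

1239 bits


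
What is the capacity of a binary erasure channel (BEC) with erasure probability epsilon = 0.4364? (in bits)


C = 1 - epsilon = 1 - 0.4364 = 0.5636

0.5636 bits


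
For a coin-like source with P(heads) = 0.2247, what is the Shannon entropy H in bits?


H = -p*log2(p) - (1-p)*log2(1-p). -0.2247*log2(0.2247) = 0.483988; -0.7753*log2(0.7753) = 0.284670. H = 0.483988 + 0.284670 = 0.7687

0.7687 bits


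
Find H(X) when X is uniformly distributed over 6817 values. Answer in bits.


H = log2(n) = log2(6817) = 12.7349

12.7349 bits


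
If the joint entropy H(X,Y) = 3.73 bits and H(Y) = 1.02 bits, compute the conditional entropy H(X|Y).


H(X|Y) = H(X,Y) - H(Y) = 3.73 - 1.02 = 2.71

2.71 bits


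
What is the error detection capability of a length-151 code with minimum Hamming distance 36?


Detection capability = d_min - 1 = 36 - 1 = 35

35 errors


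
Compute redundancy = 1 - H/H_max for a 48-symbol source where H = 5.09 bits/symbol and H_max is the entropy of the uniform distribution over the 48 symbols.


H_max = log2(K) = log2(48) = 5.585 bits/symbol. Redundancy = 1 - H/H_max = 1 - 5.09/5.585 = 1 - 0.9114 = 0.0886

0.0886


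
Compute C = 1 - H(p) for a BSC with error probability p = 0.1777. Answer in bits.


H(p) = -p*log2(p) - (1-p)*log2(1-p) = -0.1777*log2(0.1777) - 0.8223*log2(0.8223) = 0.442914 + 0.232105 = 0.675. C = 1 - H(p) = 1 - 0.675 = 0.325

0.325 bits


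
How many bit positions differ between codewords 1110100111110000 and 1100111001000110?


Count differing positions: . . ^ . . ^ ^ ^ ^ . ^ ^ . ^ ^ . = 9 differences

9


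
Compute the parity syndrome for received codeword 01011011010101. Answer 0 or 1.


Syndrome = XOR of all bits = 0 XOR 1 XOR 0 XOR 1 XOR 1 XOR 0 XOR 1 XOR 1 XOR 0 XOR 1 XOR 0 XOR 1 XOR 0 XOR 1 = 0

0


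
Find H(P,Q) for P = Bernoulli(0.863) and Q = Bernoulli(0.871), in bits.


H(P,Q) = -p*log2(q) - (1-p)*log2(1-q). -0.863*log2(0.871) = 0.171957; -0.137*log2(0.129) = 0.404774. H(P,Q) = 0.171957 + 0.404774 = 0.5767

0.5767 bits


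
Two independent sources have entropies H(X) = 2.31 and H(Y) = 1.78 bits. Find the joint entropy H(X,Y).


For independent variables, H(X,Y) = H(X) + H(Y) = 2.31 + 1.78 = 4.09

4.09 bits
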